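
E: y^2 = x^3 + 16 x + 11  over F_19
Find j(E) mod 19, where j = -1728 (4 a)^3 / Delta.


Delta = -16(4 a^3 + 27 b^2) mod 19 = 15
-1728 * (4 a)^3 = -1728 * (4*16)^3 mod 19 = 1
j = 1 * 15^(-1) mod 19 = 14

j = 14 (mod 19)


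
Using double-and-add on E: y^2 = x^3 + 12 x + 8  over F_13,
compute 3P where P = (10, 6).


k = 3 = 11_2 (binary, LSB first: 11)
Double-and-add from P = (10, 6):
  bit 0 = 1: acc = O + (10, 6) = (10, 6)
  bit 1 = 1: acc = (10, 6) + (6, 7) = (6, 6)

3P = (6, 6)


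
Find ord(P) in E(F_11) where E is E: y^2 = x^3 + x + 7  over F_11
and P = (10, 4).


Compute successive multiples of P until we hit O:
  1P = (10, 4)
  2P = (5, 4)
  3P = (7, 7)
  4P = (6, 3)
  5P = (4, 3)
  6P = (1, 3)
  7P = (3, 9)
  8P = (3, 2)
  ... (continuing to 15P)
  15P = O

ord(P) = 15


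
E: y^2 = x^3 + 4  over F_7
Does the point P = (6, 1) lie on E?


Check whether y^2 = x^3 + 0 x + 4 (mod 7) for (x, y) = (6, 1).
LHS: y^2 = 1^2 mod 7 = 1
RHS: x^3 + 0 x + 4 = 6^3 + 0*6 + 4 mod 7 = 3
LHS != RHS

No, not on the curve


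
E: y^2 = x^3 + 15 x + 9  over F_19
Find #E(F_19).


For each x in F_19, count y with y^2 = x^3 + 15 x + 9 mod 19:
  x = 0: RHS = 9, y in [3, 16]  -> 2 point(s)
  x = 1: RHS = 6, y in [5, 14]  -> 2 point(s)
  x = 2: RHS = 9, y in [3, 16]  -> 2 point(s)
  x = 3: RHS = 5, y in [9, 10]  -> 2 point(s)
  x = 4: RHS = 0, y in [0]  -> 1 point(s)
  x = 5: RHS = 0, y in [0]  -> 1 point(s)
  x = 6: RHS = 11, y in [7, 12]  -> 2 point(s)
  x = 7: RHS = 1, y in [1, 18]  -> 2 point(s)
  x = 10: RHS = 0, y in [0]  -> 1 point(s)
  x = 11: RHS = 4, y in [2, 17]  -> 2 point(s)
  x = 12: RHS = 17, y in [6, 13]  -> 2 point(s)
  x = 13: RHS = 7, y in [8, 11]  -> 2 point(s)
  x = 17: RHS = 9, y in [3, 16]  -> 2 point(s)
Affine points: 23. Add the point at infinity: total = 24.

#E(F_19) = 24


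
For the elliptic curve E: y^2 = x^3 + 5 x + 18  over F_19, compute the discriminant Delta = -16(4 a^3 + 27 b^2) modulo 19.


4 a^3 + 27 b^2 = 4*5^3 + 27*18^2 = 500 + 8748 = 9248
Delta = -16 * (9248) = -147968
Delta mod 19 = 4

Delta = 4 (mod 19)


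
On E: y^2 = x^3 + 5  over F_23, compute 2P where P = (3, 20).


Doubling: s = (3 x1^2 + a) / (2 y1)
s = (3*3^2 + 0) / (2*20) mod 23 = 7
x3 = s^2 - 2 x1 mod 23 = 7^2 - 2*3 = 20
y3 = s (x1 - x3) - y1 mod 23 = 7 * (3 - 20) - 20 = 22

2P = (20, 22)


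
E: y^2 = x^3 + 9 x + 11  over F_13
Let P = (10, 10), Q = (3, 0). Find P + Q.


P != Q, so use the chord formula.
s = (y2 - y1) / (x2 - x1) = (3) / (6) mod 13 = 7
x3 = s^2 - x1 - x2 mod 13 = 7^2 - 10 - 3 = 10
y3 = s (x1 - x3) - y1 mod 13 = 7 * (10 - 10) - 10 = 3

P + Q = (10, 3)


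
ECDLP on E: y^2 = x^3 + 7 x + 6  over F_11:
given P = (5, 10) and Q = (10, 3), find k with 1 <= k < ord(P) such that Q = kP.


Enumerate multiples of P until we hit Q = (10, 3):
  1P = (5, 10)
  2P = (10, 8)
  3P = (1, 6)
  4P = (6, 0)
  5P = (1, 5)
  6P = (10, 3)
Match found at i = 6.

k = 6


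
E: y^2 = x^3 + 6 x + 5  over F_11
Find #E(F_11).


For each x in F_11, count y with y^2 = x^3 + 6 x + 5 mod 11:
  x = 0: RHS = 5, y in [4, 7]  -> 2 point(s)
  x = 1: RHS = 1, y in [1, 10]  -> 2 point(s)
  x = 2: RHS = 3, y in [5, 6]  -> 2 point(s)
  x = 4: RHS = 5, y in [4, 7]  -> 2 point(s)
  x = 6: RHS = 4, y in [2, 9]  -> 2 point(s)
  x = 7: RHS = 5, y in [4, 7]  -> 2 point(s)
  x = 8: RHS = 4, y in [2, 9]  -> 2 point(s)
  x = 10: RHS = 9, y in [3, 8]  -> 2 point(s)
Affine points: 16. Add the point at infinity: total = 17.

#E(F_11) = 17


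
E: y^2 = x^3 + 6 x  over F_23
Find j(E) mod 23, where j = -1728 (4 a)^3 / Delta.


Delta = -16(4 a^3 + 27 b^2) mod 23 = 22
-1728 * (4 a)^3 = -1728 * (4*6)^3 mod 23 = 20
j = 20 * 22^(-1) mod 23 = 3

j = 3 (mod 23)


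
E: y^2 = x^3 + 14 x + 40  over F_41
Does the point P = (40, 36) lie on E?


Check whether y^2 = x^3 + 14 x + 40 (mod 41) for (x, y) = (40, 36).
LHS: y^2 = 36^2 mod 41 = 25
RHS: x^3 + 14 x + 40 = 40^3 + 14*40 + 40 mod 41 = 25
LHS = RHS

Yes, on the curve


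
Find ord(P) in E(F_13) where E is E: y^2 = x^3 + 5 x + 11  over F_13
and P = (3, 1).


Compute successive multiples of P until we hit O:
  1P = (3, 1)
  2P = (3, 12)
  3P = O

ord(P) = 3


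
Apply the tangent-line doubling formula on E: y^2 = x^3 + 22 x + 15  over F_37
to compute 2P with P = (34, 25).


Doubling: s = (3 x1^2 + a) / (2 y1)
s = (3*34^2 + 22) / (2*25) mod 37 = 18
x3 = s^2 - 2 x1 mod 37 = 18^2 - 2*34 = 34
y3 = s (x1 - x3) - y1 mod 37 = 18 * (34 - 34) - 25 = 12

2P = (34, 12)


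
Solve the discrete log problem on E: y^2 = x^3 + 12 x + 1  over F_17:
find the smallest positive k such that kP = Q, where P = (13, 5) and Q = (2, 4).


Enumerate multiples of P until we hit Q = (2, 4):
  1P = (13, 5)
  2P = (10, 13)
  3P = (3, 8)
  4P = (5, 13)
  5P = (0, 16)
  6P = (2, 4)
Match found at i = 6.

k = 6


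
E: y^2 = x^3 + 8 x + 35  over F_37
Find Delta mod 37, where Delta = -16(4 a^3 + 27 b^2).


4 a^3 + 27 b^2 = 4*8^3 + 27*35^2 = 2048 + 33075 = 35123
Delta = -16 * (35123) = -561968
Delta mod 37 = 25

Delta = 25 (mod 37)


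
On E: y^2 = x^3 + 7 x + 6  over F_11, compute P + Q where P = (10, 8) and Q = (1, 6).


P != Q, so use the chord formula.
s = (y2 - y1) / (x2 - x1) = (9) / (2) mod 11 = 10
x3 = s^2 - x1 - x2 mod 11 = 10^2 - 10 - 1 = 1
y3 = s (x1 - x3) - y1 mod 11 = 10 * (10 - 1) - 8 = 5

P + Q = (1, 5)


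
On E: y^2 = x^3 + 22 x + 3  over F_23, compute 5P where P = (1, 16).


k = 5 = 101_2 (binary, LSB first: 101)
Double-and-add from P = (1, 16):
  bit 0 = 1: acc = O + (1, 16) = (1, 16)
  bit 1 = 0: acc unchanged = (1, 16)
  bit 2 = 1: acc = (1, 16) + (6, 12) = (1, 7)

5P = (1, 7)


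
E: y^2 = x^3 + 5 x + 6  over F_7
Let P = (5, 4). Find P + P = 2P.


Doubling: s = (3 x1^2 + a) / (2 y1)
s = (3*5^2 + 5) / (2*4) mod 7 = 3
x3 = s^2 - 2 x1 mod 7 = 3^2 - 2*5 = 6
y3 = s (x1 - x3) - y1 mod 7 = 3 * (5 - 6) - 4 = 0

2P = (6, 0)


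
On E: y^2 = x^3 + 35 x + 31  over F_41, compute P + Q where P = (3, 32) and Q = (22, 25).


P != Q, so use the chord formula.
s = (y2 - y1) / (x2 - x1) = (34) / (19) mod 41 = 32
x3 = s^2 - x1 - x2 mod 41 = 32^2 - 3 - 22 = 15
y3 = s (x1 - x3) - y1 mod 41 = 32 * (3 - 15) - 32 = 35

P + Q = (15, 35)


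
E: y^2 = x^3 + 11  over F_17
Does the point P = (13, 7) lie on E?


Check whether y^2 = x^3 + 0 x + 11 (mod 17) for (x, y) = (13, 7).
LHS: y^2 = 7^2 mod 17 = 15
RHS: x^3 + 0 x + 11 = 13^3 + 0*13 + 11 mod 17 = 15
LHS = RHS

Yes, on the curve


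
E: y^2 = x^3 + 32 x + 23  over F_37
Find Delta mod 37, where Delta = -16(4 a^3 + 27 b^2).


4 a^3 + 27 b^2 = 4*32^3 + 27*23^2 = 131072 + 14283 = 145355
Delta = -16 * (145355) = -2325680
Delta mod 37 = 29

Delta = 29 (mod 37)


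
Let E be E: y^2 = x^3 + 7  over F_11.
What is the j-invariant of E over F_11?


Delta = -16(4 a^3 + 27 b^2) mod 11 = 7
-1728 * (4 a)^3 = -1728 * (4*0)^3 mod 11 = 0
j = 0 * 7^(-1) mod 11 = 0

j = 0 (mod 11)


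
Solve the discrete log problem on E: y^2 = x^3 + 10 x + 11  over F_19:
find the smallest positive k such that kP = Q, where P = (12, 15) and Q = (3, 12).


Enumerate multiples of P until we hit Q = (3, 12):
  1P = (12, 15)
  2P = (4, 18)
  3P = (7, 14)
  4P = (16, 7)
  5P = (14, 8)
  6P = (10, 16)
  7P = (2, 18)
  8P = (3, 7)
  9P = (13, 1)
  10P = (0, 7)
  11P = (18, 0)
  12P = (0, 12)
  13P = (13, 18)
  14P = (3, 12)
Match found at i = 14.

k = 14


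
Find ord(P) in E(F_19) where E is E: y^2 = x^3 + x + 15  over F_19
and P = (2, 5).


Compute successive multiples of P until we hit O:
  1P = (2, 5)
  2P = (7, 17)
  3P = (15, 17)
  4P = (6, 3)
  5P = (16, 2)
  6P = (12, 8)
  7P = (3, 8)
  8P = (4, 8)
  ... (continuing to 21P)
  21P = O

ord(P) = 21


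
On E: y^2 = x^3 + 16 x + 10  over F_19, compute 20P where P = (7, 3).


k = 20 = 10100_2 (binary, LSB first: 00101)
Double-and-add from P = (7, 3):
  bit 0 = 0: acc unchanged = O
  bit 1 = 0: acc unchanged = O
  bit 2 = 1: acc = O + (8, 2) = (8, 2)
  bit 3 = 0: acc unchanged = (8, 2)
  bit 4 = 1: acc = (8, 2) + (5, 5) = (7, 16)

20P = (7, 16)


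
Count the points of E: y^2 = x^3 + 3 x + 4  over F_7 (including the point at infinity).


For each x in F_7, count y with y^2 = x^3 + 3 x + 4 mod 7:
  x = 0: RHS = 4, y in [2, 5]  -> 2 point(s)
  x = 1: RHS = 1, y in [1, 6]  -> 2 point(s)
  x = 2: RHS = 4, y in [2, 5]  -> 2 point(s)
  x = 5: RHS = 4, y in [2, 5]  -> 2 point(s)
  x = 6: RHS = 0, y in [0]  -> 1 point(s)
Affine points: 9. Add the point at infinity: total = 10.

#E(F_7) = 10


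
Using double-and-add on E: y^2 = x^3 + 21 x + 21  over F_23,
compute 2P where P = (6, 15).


k = 2 = 10_2 (binary, LSB first: 01)
Double-and-add from P = (6, 15):
  bit 0 = 0: acc unchanged = O
  bit 1 = 1: acc = O + (15, 13) = (15, 13)

2P = (15, 13)


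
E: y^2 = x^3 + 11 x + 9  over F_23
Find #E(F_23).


For each x in F_23, count y with y^2 = x^3 + 11 x + 9 mod 23:
  x = 0: RHS = 9, y in [3, 20]  -> 2 point(s)
  x = 2: RHS = 16, y in [4, 19]  -> 2 point(s)
  x = 3: RHS = 0, y in [0]  -> 1 point(s)
  x = 4: RHS = 2, y in [5, 18]  -> 2 point(s)
  x = 9: RHS = 9, y in [3, 20]  -> 2 point(s)
  x = 11: RHS = 12, y in [9, 14]  -> 2 point(s)
  x = 12: RHS = 6, y in [11, 12]  -> 2 point(s)
  x = 13: RHS = 3, y in [7, 16]  -> 2 point(s)
  x = 14: RHS = 9, y in [3, 20]  -> 2 point(s)
  x = 16: RHS = 3, y in [7, 16]  -> 2 point(s)
  x = 17: RHS = 3, y in [7, 16]  -> 2 point(s)
  x = 18: RHS = 13, y in [6, 17]  -> 2 point(s)
  x = 19: RHS = 16, y in [4, 19]  -> 2 point(s)
  x = 20: RHS = 18, y in [8, 15]  -> 2 point(s)
  x = 21: RHS = 2, y in [5, 18]  -> 2 point(s)
Affine points: 29. Add the point at infinity: total = 30.

#E(F_23) = 30


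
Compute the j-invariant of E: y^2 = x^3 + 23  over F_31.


Delta = -16(4 a^3 + 27 b^2) mod 31 = 4
-1728 * (4 a)^3 = -1728 * (4*0)^3 mod 31 = 0
j = 0 * 4^(-1) mod 31 = 0

j = 0 (mod 31)


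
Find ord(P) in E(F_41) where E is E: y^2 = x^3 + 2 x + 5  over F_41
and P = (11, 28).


Compute successive multiples of P until we hit O:
  1P = (11, 28)
  2P = (28, 23)
  3P = (35, 8)
  4P = (31, 16)
  5P = (1, 7)
  6P = (33, 16)
  7P = (20, 3)
  8P = (0, 28)
  ... (continuing to 22P)
  22P = O

ord(P) = 22


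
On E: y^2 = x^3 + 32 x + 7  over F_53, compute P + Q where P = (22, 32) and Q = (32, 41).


P != Q, so use the chord formula.
s = (y2 - y1) / (x2 - x1) = (9) / (10) mod 53 = 38
x3 = s^2 - x1 - x2 mod 53 = 38^2 - 22 - 32 = 12
y3 = s (x1 - x3) - y1 mod 53 = 38 * (22 - 12) - 32 = 30

P + Q = (12, 30)


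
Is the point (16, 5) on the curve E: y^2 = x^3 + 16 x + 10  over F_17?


Check whether y^2 = x^3 + 16 x + 10 (mod 17) for (x, y) = (16, 5).
LHS: y^2 = 5^2 mod 17 = 8
RHS: x^3 + 16 x + 10 = 16^3 + 16*16 + 10 mod 17 = 10
LHS != RHS

No, not on the curve


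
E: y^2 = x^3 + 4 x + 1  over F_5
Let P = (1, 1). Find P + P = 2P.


Doubling: s = (3 x1^2 + a) / (2 y1)
s = (3*1^2 + 4) / (2*1) mod 5 = 1
x3 = s^2 - 2 x1 mod 5 = 1^2 - 2*1 = 4
y3 = s (x1 - x3) - y1 mod 5 = 1 * (1 - 4) - 1 = 1

2P = (4, 1)


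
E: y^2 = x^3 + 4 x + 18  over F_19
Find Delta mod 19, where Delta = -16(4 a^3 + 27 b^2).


4 a^3 + 27 b^2 = 4*4^3 + 27*18^2 = 256 + 8748 = 9004
Delta = -16 * (9004) = -144064
Delta mod 19 = 13

Delta = 13 (mod 19)


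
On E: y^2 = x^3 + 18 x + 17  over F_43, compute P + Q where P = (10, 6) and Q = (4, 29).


P != Q, so use the chord formula.
s = (y2 - y1) / (x2 - x1) = (23) / (37) mod 43 = 32
x3 = s^2 - x1 - x2 mod 43 = 32^2 - 10 - 4 = 21
y3 = s (x1 - x3) - y1 mod 43 = 32 * (10 - 21) - 6 = 29

P + Q = (21, 29)


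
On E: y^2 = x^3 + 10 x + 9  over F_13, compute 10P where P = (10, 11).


k = 10 = 1010_2 (binary, LSB first: 0101)
Double-and-add from P = (10, 11):
  bit 0 = 0: acc unchanged = O
  bit 1 = 1: acc = O + (3, 12) = (3, 12)
  bit 2 = 0: acc unchanged = (3, 12)
  bit 3 = 1: acc = (3, 12) + (0, 10) = (9, 10)

10P = (9, 10)


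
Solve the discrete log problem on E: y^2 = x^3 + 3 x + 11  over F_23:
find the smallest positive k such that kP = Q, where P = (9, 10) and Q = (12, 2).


Enumerate multiples of P until we hit Q = (12, 2):
  1P = (9, 10)
  2P = (13, 19)
  3P = (19, 2)
  4P = (3, 22)
  5P = (15, 2)
  6P = (11, 8)
  7P = (4, 8)
  8P = (12, 21)
  9P = (18, 3)
  10P = (2, 5)
  11P = (5, 6)
  12P = (10, 12)
  13P = (8, 15)
  14P = (8, 8)
  15P = (10, 11)
  16P = (5, 17)
  17P = (2, 18)
  18P = (18, 20)
  19P = (12, 2)
Match found at i = 19.

k = 19


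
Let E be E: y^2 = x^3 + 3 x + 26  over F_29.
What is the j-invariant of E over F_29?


Delta = -16(4 a^3 + 27 b^2) mod 29 = 10
-1728 * (4 a)^3 = -1728 * (4*3)^3 mod 29 = 1
j = 1 * 10^(-1) mod 29 = 3

j = 3 (mod 29)


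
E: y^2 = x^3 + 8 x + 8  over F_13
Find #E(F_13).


For each x in F_13, count y with y^2 = x^3 + 8 x + 8 mod 13:
  x = 1: RHS = 4, y in [2, 11]  -> 2 point(s)
  x = 4: RHS = 0, y in [0]  -> 1 point(s)
  x = 5: RHS = 4, y in [2, 11]  -> 2 point(s)
  x = 6: RHS = 12, y in [5, 8]  -> 2 point(s)
  x = 7: RHS = 4, y in [2, 11]  -> 2 point(s)
  x = 8: RHS = 12, y in [5, 8]  -> 2 point(s)
  x = 9: RHS = 3, y in [4, 9]  -> 2 point(s)
  x = 10: RHS = 9, y in [3, 10]  -> 2 point(s)
  x = 11: RHS = 10, y in [6, 7]  -> 2 point(s)
  x = 12: RHS = 12, y in [5, 8]  -> 2 point(s)
Affine points: 19. Add the point at infinity: total = 20.

#E(F_13) = 20


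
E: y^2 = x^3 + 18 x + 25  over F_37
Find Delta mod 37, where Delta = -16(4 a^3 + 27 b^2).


4 a^3 + 27 b^2 = 4*18^3 + 27*25^2 = 23328 + 16875 = 40203
Delta = -16 * (40203) = -643248
Delta mod 37 = 34

Delta = 34 (mod 37)


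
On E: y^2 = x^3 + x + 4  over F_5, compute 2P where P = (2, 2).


Doubling: s = (3 x1^2 + a) / (2 y1)
s = (3*2^2 + 1) / (2*2) mod 5 = 2
x3 = s^2 - 2 x1 mod 5 = 2^2 - 2*2 = 0
y3 = s (x1 - x3) - y1 mod 5 = 2 * (2 - 0) - 2 = 2

2P = (0, 2)


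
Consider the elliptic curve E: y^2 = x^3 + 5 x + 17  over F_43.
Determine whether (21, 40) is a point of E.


Check whether y^2 = x^3 + 5 x + 17 (mod 43) for (x, y) = (21, 40).
LHS: y^2 = 40^2 mod 43 = 9
RHS: x^3 + 5 x + 17 = 21^3 + 5*21 + 17 mod 43 = 9
LHS = RHS

Yes, on the curve


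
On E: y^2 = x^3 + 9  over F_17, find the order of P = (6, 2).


Compute successive multiples of P until we hit O:
  1P = (6, 2)
  2P = (3, 11)
  3P = (0, 14)
  4P = (15, 16)
  5P = (15, 1)
  6P = (0, 3)
  7P = (3, 6)
  8P = (6, 15)
  ... (continuing to 9P)
  9P = O

ord(P) = 9


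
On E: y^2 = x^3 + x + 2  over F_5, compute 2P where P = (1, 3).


Doubling: s = (3 x1^2 + a) / (2 y1)
s = (3*1^2 + 1) / (2*3) mod 5 = 4
x3 = s^2 - 2 x1 mod 5 = 4^2 - 2*1 = 4
y3 = s (x1 - x3) - y1 mod 5 = 4 * (1 - 4) - 3 = 0

2P = (4, 0)


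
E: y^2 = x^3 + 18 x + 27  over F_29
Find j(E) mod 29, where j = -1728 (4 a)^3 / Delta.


Delta = -16(4 a^3 + 27 b^2) mod 29 = 23
-1728 * (4 a)^3 = -1728 * (4*18)^3 mod 29 = 13
j = 13 * 23^(-1) mod 29 = 22

j = 22 (mod 29)


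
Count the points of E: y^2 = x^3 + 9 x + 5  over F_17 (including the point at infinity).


For each x in F_17, count y with y^2 = x^3 + 9 x + 5 mod 17:
  x = 1: RHS = 15, y in [7, 10]  -> 2 point(s)
  x = 3: RHS = 8, y in [5, 12]  -> 2 point(s)
  x = 9: RHS = 16, y in [4, 13]  -> 2 point(s)
  x = 14: RHS = 2, y in [6, 11]  -> 2 point(s)
  x = 15: RHS = 13, y in [8, 9]  -> 2 point(s)
Affine points: 10. Add the point at infinity: total = 11.

#E(F_17) = 11


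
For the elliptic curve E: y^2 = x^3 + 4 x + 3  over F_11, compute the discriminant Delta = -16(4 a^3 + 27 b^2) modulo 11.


4 a^3 + 27 b^2 = 4*4^3 + 27*3^2 = 256 + 243 = 499
Delta = -16 * (499) = -7984
Delta mod 11 = 2

Delta = 2 (mod 11)


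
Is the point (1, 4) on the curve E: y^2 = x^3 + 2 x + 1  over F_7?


Check whether y^2 = x^3 + 2 x + 1 (mod 7) for (x, y) = (1, 4).
LHS: y^2 = 4^2 mod 7 = 2
RHS: x^3 + 2 x + 1 = 1^3 + 2*1 + 1 mod 7 = 4
LHS != RHS

No, not on the curve


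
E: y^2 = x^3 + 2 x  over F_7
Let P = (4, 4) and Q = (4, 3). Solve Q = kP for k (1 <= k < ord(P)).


Enumerate multiples of P until we hit Q = (4, 3):
  1P = (4, 4)
  2P = (0, 0)
  3P = (4, 3)
Match found at i = 3.

k = 3


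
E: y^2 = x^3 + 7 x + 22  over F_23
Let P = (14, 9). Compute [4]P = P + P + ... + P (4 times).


k = 4 = 100_2 (binary, LSB first: 001)
Double-and-add from P = (14, 9):
  bit 0 = 0: acc unchanged = O
  bit 1 = 0: acc unchanged = O
  bit 2 = 1: acc = O + (7, 0) = (7, 0)

4P = (7, 0)


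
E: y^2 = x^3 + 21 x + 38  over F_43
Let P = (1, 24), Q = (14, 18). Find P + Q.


P != Q, so use the chord formula.
s = (y2 - y1) / (x2 - x1) = (37) / (13) mod 43 = 26
x3 = s^2 - x1 - x2 mod 43 = 26^2 - 1 - 14 = 16
y3 = s (x1 - x3) - y1 mod 43 = 26 * (1 - 16) - 24 = 16

P + Q = (16, 16)


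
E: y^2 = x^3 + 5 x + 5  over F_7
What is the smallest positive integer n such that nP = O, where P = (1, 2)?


Compute successive multiples of P until we hit O:
  1P = (1, 2)
  2P = (2, 3)
  3P = (5, 1)
  4P = (5, 6)
  5P = (2, 4)
  6P = (1, 5)
  7P = O

ord(P) = 7


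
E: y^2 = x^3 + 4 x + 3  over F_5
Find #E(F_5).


For each x in F_5, count y with y^2 = x^3 + 4 x + 3 mod 5:
  x = 2: RHS = 4, y in [2, 3]  -> 2 point(s)
Affine points: 2. Add the point at infinity: total = 3.

#E(F_5) = 3


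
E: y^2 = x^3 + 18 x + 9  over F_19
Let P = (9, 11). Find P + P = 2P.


Doubling: s = (3 x1^2 + a) / (2 y1)
s = (3*9^2 + 18) / (2*11) mod 19 = 11
x3 = s^2 - 2 x1 mod 19 = 11^2 - 2*9 = 8
y3 = s (x1 - x3) - y1 mod 19 = 11 * (9 - 8) - 11 = 0

2P = (8, 0)


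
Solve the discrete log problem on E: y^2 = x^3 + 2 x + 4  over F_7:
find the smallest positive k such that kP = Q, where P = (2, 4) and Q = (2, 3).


Enumerate multiples of P until we hit Q = (2, 3):
  1P = (2, 4)
  2P = (3, 3)
  3P = (3, 4)
  4P = (2, 3)
Match found at i = 4.

k = 4


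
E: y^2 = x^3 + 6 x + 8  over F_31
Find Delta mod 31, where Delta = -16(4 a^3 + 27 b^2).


4 a^3 + 27 b^2 = 4*6^3 + 27*8^2 = 864 + 1728 = 2592
Delta = -16 * (2592) = -41472
Delta mod 31 = 6

Delta = 6 (mod 31)


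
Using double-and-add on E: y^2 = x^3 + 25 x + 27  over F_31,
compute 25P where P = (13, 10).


k = 25 = 11001_2 (binary, LSB first: 10011)
Double-and-add from P = (13, 10):
  bit 0 = 1: acc = O + (13, 10) = (13, 10)
  bit 1 = 0: acc unchanged = (13, 10)
  bit 2 = 0: acc unchanged = (13, 10)
  bit 3 = 1: acc = (13, 10) + (23, 20) = (27, 7)
  bit 4 = 1: acc = (27, 7) + (16, 11) = (24, 6)

25P = (24, 6)


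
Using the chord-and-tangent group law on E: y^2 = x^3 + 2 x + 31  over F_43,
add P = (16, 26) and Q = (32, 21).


P != Q, so use the chord formula.
s = (y2 - y1) / (x2 - x1) = (38) / (16) mod 43 = 40
x3 = s^2 - x1 - x2 mod 43 = 40^2 - 16 - 32 = 4
y3 = s (x1 - x3) - y1 mod 43 = 40 * (16 - 4) - 26 = 24

P + Q = (4, 24)


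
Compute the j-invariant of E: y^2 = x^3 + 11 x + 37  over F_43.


Delta = -16(4 a^3 + 27 b^2) mod 43 = 13
-1728 * (4 a)^3 = -1728 * (4*11)^3 mod 43 = 35
j = 35 * 13^(-1) mod 43 = 6

j = 6 (mod 43)


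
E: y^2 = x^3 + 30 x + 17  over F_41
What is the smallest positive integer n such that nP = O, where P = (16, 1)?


Compute successive multiples of P until we hit O:
  1P = (16, 1)
  2P = (7, 23)
  3P = (26, 28)
  4P = (19, 36)
  5P = (10, 28)
  6P = (25, 19)
  7P = (4, 23)
  8P = (5, 13)
  ... (continuing to 40P)
  40P = O

ord(P) = 40


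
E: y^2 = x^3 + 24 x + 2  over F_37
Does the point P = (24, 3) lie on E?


Check whether y^2 = x^3 + 24 x + 2 (mod 37) for (x, y) = (24, 3).
LHS: y^2 = 3^2 mod 37 = 9
RHS: x^3 + 24 x + 2 = 24^3 + 24*24 + 2 mod 37 = 9
LHS = RHS

Yes, on the curve


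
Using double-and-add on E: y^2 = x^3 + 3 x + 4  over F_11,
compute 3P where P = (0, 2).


k = 3 = 11_2 (binary, LSB first: 11)
Double-and-add from P = (0, 2):
  bit 0 = 1: acc = O + (0, 2) = (0, 2)
  bit 1 = 1: acc = (0, 2) + (4, 6) = (8, 1)

3P = (8, 1)


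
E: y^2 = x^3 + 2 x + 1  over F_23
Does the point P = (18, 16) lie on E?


Check whether y^2 = x^3 + 2 x + 1 (mod 23) for (x, y) = (18, 16).
LHS: y^2 = 16^2 mod 23 = 3
RHS: x^3 + 2 x + 1 = 18^3 + 2*18 + 1 mod 23 = 4
LHS != RHS

No, not on the curve


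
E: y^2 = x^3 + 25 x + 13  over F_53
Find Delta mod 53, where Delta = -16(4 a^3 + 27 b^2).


4 a^3 + 27 b^2 = 4*25^3 + 27*13^2 = 62500 + 4563 = 67063
Delta = -16 * (67063) = -1073008
Delta mod 53 = 30

Delta = 30 (mod 53)


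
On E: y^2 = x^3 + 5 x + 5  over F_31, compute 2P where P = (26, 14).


Doubling: s = (3 x1^2 + a) / (2 y1)
s = (3*26^2 + 5) / (2*14) mod 31 = 25
x3 = s^2 - 2 x1 mod 31 = 25^2 - 2*26 = 15
y3 = s (x1 - x3) - y1 mod 31 = 25 * (26 - 15) - 14 = 13

2P = (15, 13)


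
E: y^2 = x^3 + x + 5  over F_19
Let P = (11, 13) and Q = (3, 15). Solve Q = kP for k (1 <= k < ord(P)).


Enumerate multiples of P until we hit Q = (3, 15):
  1P = (11, 13)
  2P = (3, 4)
  3P = (3, 15)
Match found at i = 3.

k = 3


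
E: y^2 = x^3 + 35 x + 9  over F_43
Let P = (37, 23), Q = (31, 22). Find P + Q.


P != Q, so use the chord formula.
s = (y2 - y1) / (x2 - x1) = (42) / (37) mod 43 = 36
x3 = s^2 - x1 - x2 mod 43 = 36^2 - 37 - 31 = 24
y3 = s (x1 - x3) - y1 mod 43 = 36 * (37 - 24) - 23 = 15

P + Q = (24, 15)


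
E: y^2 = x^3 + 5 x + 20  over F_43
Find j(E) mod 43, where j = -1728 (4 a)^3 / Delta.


Delta = -16(4 a^3 + 27 b^2) mod 43 = 15
-1728 * (4 a)^3 = -1728 * (4*5)^3 mod 43 = 27
j = 27 * 15^(-1) mod 43 = 19

j = 19 (mod 43)


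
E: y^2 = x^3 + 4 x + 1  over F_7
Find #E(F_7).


For each x in F_7, count y with y^2 = x^3 + 4 x + 1 mod 7:
  x = 0: RHS = 1, y in [1, 6]  -> 2 point(s)
  x = 4: RHS = 4, y in [2, 5]  -> 2 point(s)
Affine points: 4. Add the point at infinity: total = 5.

#E(F_7) = 5


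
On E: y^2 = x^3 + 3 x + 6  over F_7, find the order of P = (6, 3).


Compute successive multiples of P until we hit O:
  1P = (6, 3)
  2P = (3, 0)
  3P = (6, 4)
  4P = O

ord(P) = 4


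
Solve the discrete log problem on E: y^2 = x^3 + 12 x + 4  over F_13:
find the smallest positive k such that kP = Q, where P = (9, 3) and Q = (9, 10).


Enumerate multiples of P until we hit Q = (9, 10):
  1P = (9, 3)
  2P = (4, 8)
  3P = (1, 2)
  4P = (2, 6)
  5P = (12, 2)
  6P = (8, 1)
  7P = (0, 2)
  8P = (0, 11)
  9P = (8, 12)
  10P = (12, 11)
  11P = (2, 7)
  12P = (1, 11)
  13P = (4, 5)
  14P = (9, 10)
Match found at i = 14.

k = 14


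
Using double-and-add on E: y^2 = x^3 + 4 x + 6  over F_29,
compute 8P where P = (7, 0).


k = 8 = 1000_2 (binary, LSB first: 0001)
Double-and-add from P = (7, 0):
  bit 0 = 0: acc unchanged = O
  bit 1 = 0: acc unchanged = O
  bit 2 = 0: acc unchanged = O
  bit 3 = 1: acc = O + O = O

8P = O


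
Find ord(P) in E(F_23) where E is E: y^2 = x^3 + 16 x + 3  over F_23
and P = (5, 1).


Compute successive multiples of P until we hit O:
  1P = (5, 1)
  2P = (19, 6)
  3P = (3, 3)
  4P = (16, 10)
  5P = (4, 4)
  6P = (0, 7)
  7P = (13, 4)
  8P = (17, 6)
  ... (continuing to 29P)
  29P = O

ord(P) = 29


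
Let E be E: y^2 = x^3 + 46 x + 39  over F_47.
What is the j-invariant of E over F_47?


Delta = -16(4 a^3 + 27 b^2) mod 47 = 5
-1728 * (4 a)^3 = -1728 * (4*46)^3 mod 47 = 1
j = 1 * 5^(-1) mod 47 = 19

j = 19 (mod 47)


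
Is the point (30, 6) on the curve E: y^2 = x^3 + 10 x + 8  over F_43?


Check whether y^2 = x^3 + 10 x + 8 (mod 43) for (x, y) = (30, 6).
LHS: y^2 = 6^2 mod 43 = 36
RHS: x^3 + 10 x + 8 = 30^3 + 10*30 + 8 mod 43 = 3
LHS != RHS

No, not on the curve


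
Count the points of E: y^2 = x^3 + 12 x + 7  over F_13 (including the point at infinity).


For each x in F_13, count y with y^2 = x^3 + 12 x + 7 mod 13:
  x = 2: RHS = 0, y in [0]  -> 1 point(s)
  x = 5: RHS = 10, y in [6, 7]  -> 2 point(s)
  x = 6: RHS = 9, y in [3, 10]  -> 2 point(s)
  x = 8: RHS = 4, y in [2, 11]  -> 2 point(s)
  x = 9: RHS = 12, y in [5, 8]  -> 2 point(s)
  x = 10: RHS = 9, y in [3, 10]  -> 2 point(s)
  x = 11: RHS = 1, y in [1, 12]  -> 2 point(s)
Affine points: 13. Add the point at infinity: total = 14.

#E(F_13) = 14


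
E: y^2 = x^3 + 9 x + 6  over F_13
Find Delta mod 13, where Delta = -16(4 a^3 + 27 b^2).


4 a^3 + 27 b^2 = 4*9^3 + 27*6^2 = 2916 + 972 = 3888
Delta = -16 * (3888) = -62208
Delta mod 13 = 10

Delta = 10 (mod 13)


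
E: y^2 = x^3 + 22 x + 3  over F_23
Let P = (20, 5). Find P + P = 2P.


Doubling: s = (3 x1^2 + a) / (2 y1)
s = (3*20^2 + 22) / (2*5) mod 23 = 21
x3 = s^2 - 2 x1 mod 23 = 21^2 - 2*20 = 10
y3 = s (x1 - x3) - y1 mod 23 = 21 * (20 - 10) - 5 = 21

2P = (10, 21)


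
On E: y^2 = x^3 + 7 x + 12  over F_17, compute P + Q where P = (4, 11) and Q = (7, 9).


P != Q, so use the chord formula.
s = (y2 - y1) / (x2 - x1) = (15) / (3) mod 17 = 5
x3 = s^2 - x1 - x2 mod 17 = 5^2 - 4 - 7 = 14
y3 = s (x1 - x3) - y1 mod 17 = 5 * (4 - 14) - 11 = 7

P + Q = (14, 7)


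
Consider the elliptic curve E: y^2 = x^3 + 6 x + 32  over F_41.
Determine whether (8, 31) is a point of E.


Check whether y^2 = x^3 + 6 x + 32 (mod 41) for (x, y) = (8, 31).
LHS: y^2 = 31^2 mod 41 = 18
RHS: x^3 + 6 x + 32 = 8^3 + 6*8 + 32 mod 41 = 18
LHS = RHS

Yes, on the curve


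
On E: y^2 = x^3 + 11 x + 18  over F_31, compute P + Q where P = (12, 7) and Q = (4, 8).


P != Q, so use the chord formula.
s = (y2 - y1) / (x2 - x1) = (1) / (23) mod 31 = 27
x3 = s^2 - x1 - x2 mod 31 = 27^2 - 12 - 4 = 0
y3 = s (x1 - x3) - y1 mod 31 = 27 * (12 - 0) - 7 = 7

P + Q = (0, 7)


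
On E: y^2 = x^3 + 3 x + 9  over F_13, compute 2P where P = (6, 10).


Doubling: s = (3 x1^2 + a) / (2 y1)
s = (3*6^2 + 3) / (2*10) mod 13 = 1
x3 = s^2 - 2 x1 mod 13 = 1^2 - 2*6 = 2
y3 = s (x1 - x3) - y1 mod 13 = 1 * (6 - 2) - 10 = 7

2P = (2, 7)


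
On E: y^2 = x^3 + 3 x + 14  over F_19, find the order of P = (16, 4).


Compute successive multiples of P until we hit O:
  1P = (16, 4)
  2P = (7, 6)
  3P = (12, 12)
  4P = (14, 11)
  5P = (6, 18)
  6P = (2, 3)
  7P = (17, 0)
  8P = (2, 16)
  ... (continuing to 14P)
  14P = O

ord(P) = 14


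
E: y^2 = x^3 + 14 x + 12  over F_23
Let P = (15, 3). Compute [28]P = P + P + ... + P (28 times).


k = 28 = 11100_2 (binary, LSB first: 00111)
Double-and-add from P = (15, 3):
  bit 0 = 0: acc unchanged = O
  bit 1 = 0: acc unchanged = O
  bit 2 = 1: acc = O + (11, 5) = (11, 5)
  bit 3 = 1: acc = (11, 5) + (14, 13) = (0, 9)
  bit 4 = 1: acc = (0, 9) + (7, 4) = (9, 4)

28P = (9, 4)


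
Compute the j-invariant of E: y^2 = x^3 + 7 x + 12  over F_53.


Delta = -16(4 a^3 + 27 b^2) mod 53 = 4
-1728 * (4 a)^3 = -1728 * (4*7)^3 mod 53 = 51
j = 51 * 4^(-1) mod 53 = 26

j = 26 (mod 53)


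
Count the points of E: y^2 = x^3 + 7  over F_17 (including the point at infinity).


For each x in F_17, count y with y^2 = x^3 + 0 x + 7 mod 17:
  x = 1: RHS = 8, y in [5, 12]  -> 2 point(s)
  x = 2: RHS = 15, y in [7, 10]  -> 2 point(s)
  x = 3: RHS = 0, y in [0]  -> 1 point(s)
  x = 5: RHS = 13, y in [8, 9]  -> 2 point(s)
  x = 6: RHS = 2, y in [6, 11]  -> 2 point(s)
  x = 8: RHS = 9, y in [3, 14]  -> 2 point(s)
  x = 10: RHS = 4, y in [2, 15]  -> 2 point(s)
  x = 12: RHS = 1, y in [1, 16]  -> 2 point(s)
  x = 15: RHS = 16, y in [4, 13]  -> 2 point(s)
Affine points: 17. Add the point at infinity: total = 18.

#E(F_17) = 18


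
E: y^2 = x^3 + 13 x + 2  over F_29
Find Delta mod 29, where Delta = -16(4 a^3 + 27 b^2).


4 a^3 + 27 b^2 = 4*13^3 + 27*2^2 = 8788 + 108 = 8896
Delta = -16 * (8896) = -142336
Delta mod 29 = 25

Delta = 25 (mod 29)


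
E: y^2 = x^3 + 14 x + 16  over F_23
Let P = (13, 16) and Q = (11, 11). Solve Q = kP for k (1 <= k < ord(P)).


Enumerate multiples of P until we hit Q = (11, 11):
  1P = (13, 16)
  2P = (10, 12)
  3P = (12, 16)
  4P = (21, 7)
  5P = (5, 21)
  6P = (0, 19)
  7P = (14, 9)
  8P = (22, 1)
  9P = (1, 10)
  10P = (15, 6)
  11P = (20, 19)
  12P = (16, 9)
  13P = (2, 12)
  14P = (3, 19)
  15P = (11, 11)
Match found at i = 15.

k = 15


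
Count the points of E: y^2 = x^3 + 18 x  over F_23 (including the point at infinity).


For each x in F_23, count y with y^2 = x^3 + 18 x + 0 mod 23:
  x = 0: RHS = 0, y in [0]  -> 1 point(s)
  x = 3: RHS = 12, y in [9, 14]  -> 2 point(s)
  x = 5: RHS = 8, y in [10, 13]  -> 2 point(s)
  x = 6: RHS = 2, y in [5, 18]  -> 2 point(s)
  x = 7: RHS = 9, y in [3, 20]  -> 2 point(s)
  x = 8: RHS = 12, y in [9, 14]  -> 2 point(s)
  x = 12: RHS = 12, y in [9, 14]  -> 2 point(s)
  x = 13: RHS = 16, y in [4, 19]  -> 2 point(s)
  x = 14: RHS = 6, y in [11, 12]  -> 2 point(s)
  x = 19: RHS = 2, y in [5, 18]  -> 2 point(s)
  x = 21: RHS = 2, y in [5, 18]  -> 2 point(s)
  x = 22: RHS = 4, y in [2, 21]  -> 2 point(s)
Affine points: 23. Add the point at infinity: total = 24.

#E(F_23) = 24


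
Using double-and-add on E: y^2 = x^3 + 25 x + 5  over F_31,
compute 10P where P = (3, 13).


k = 10 = 1010_2 (binary, LSB first: 0101)
Double-and-add from P = (3, 13):
  bit 0 = 0: acc unchanged = O
  bit 1 = 1: acc = O + (29, 28) = (29, 28)
  bit 2 = 0: acc unchanged = (29, 28)
  bit 3 = 1: acc = (29, 28) + (15, 2) = (5, 21)

10P = (5, 21)


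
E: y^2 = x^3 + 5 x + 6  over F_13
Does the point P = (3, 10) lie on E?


Check whether y^2 = x^3 + 5 x + 6 (mod 13) for (x, y) = (3, 10).
LHS: y^2 = 10^2 mod 13 = 9
RHS: x^3 + 5 x + 6 = 3^3 + 5*3 + 6 mod 13 = 9
LHS = RHS

Yes, on the curve


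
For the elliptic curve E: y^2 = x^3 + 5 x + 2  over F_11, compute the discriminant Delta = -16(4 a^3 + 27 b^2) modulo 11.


4 a^3 + 27 b^2 = 4*5^3 + 27*2^2 = 500 + 108 = 608
Delta = -16 * (608) = -9728
Delta mod 11 = 7

Delta = 7 (mod 11)


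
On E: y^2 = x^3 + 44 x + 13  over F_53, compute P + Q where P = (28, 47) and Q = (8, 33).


P != Q, so use the chord formula.
s = (y2 - y1) / (x2 - x1) = (39) / (33) mod 53 = 6
x3 = s^2 - x1 - x2 mod 53 = 6^2 - 28 - 8 = 0
y3 = s (x1 - x3) - y1 mod 53 = 6 * (28 - 0) - 47 = 15

P + Q = (0, 15)


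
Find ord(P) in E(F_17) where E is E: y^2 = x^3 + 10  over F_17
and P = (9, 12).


Compute successive multiples of P until we hit O:
  1P = (9, 12)
  2P = (12, 15)
  3P = (14, 0)
  4P = (12, 2)
  5P = (9, 5)
  6P = O

ord(P) = 6


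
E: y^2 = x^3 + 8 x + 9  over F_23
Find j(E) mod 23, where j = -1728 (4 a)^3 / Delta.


Delta = -16(4 a^3 + 27 b^2) mod 23 = 21
-1728 * (4 a)^3 = -1728 * (4*8)^3 mod 23 = 21
j = 21 * 21^(-1) mod 23 = 1

j = 1 (mod 23)


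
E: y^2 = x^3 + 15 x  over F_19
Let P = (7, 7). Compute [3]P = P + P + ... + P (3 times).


k = 3 = 11_2 (binary, LSB first: 11)
Double-and-add from P = (7, 7):
  bit 0 = 1: acc = O + (7, 7) = (7, 7)
  bit 1 = 1: acc = (7, 7) + (9, 16) = (9, 3)

3P = (9, 3)


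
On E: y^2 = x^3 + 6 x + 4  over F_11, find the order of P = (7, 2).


Compute successive multiples of P until we hit O:
  1P = (7, 2)
  2P = (6, 6)
  3P = (3, 4)
  4P = (4, 2)
  5P = (0, 9)
  6P = (5, 7)
  7P = (8, 6)
  8P = (1, 0)
  ... (continuing to 16P)
  16P = O

ord(P) = 16


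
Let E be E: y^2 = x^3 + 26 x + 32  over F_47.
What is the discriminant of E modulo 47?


4 a^3 + 27 b^2 = 4*26^3 + 27*32^2 = 70304 + 27648 = 97952
Delta = -16 * (97952) = -1567232
Delta mod 47 = 30

Delta = 30 (mod 47)


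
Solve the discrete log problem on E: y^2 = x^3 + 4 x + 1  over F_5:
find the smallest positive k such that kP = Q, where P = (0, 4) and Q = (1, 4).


Enumerate multiples of P until we hit Q = (1, 4):
  1P = (0, 4)
  2P = (4, 4)
  3P = (1, 1)
  4P = (3, 0)
  5P = (1, 4)
Match found at i = 5.

k = 5


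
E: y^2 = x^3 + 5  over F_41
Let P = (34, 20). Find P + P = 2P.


Doubling: s = (3 x1^2 + a) / (2 y1)
s = (3*34^2 + 0) / (2*20) mod 41 = 17
x3 = s^2 - 2 x1 mod 41 = 17^2 - 2*34 = 16
y3 = s (x1 - x3) - y1 mod 41 = 17 * (34 - 16) - 20 = 40

2P = (16, 40)


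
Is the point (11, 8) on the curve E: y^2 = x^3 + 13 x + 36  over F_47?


Check whether y^2 = x^3 + 13 x + 36 (mod 47) for (x, y) = (11, 8).
LHS: y^2 = 8^2 mod 47 = 17
RHS: x^3 + 13 x + 36 = 11^3 + 13*11 + 36 mod 47 = 6
LHS != RHS

No, not on the curve


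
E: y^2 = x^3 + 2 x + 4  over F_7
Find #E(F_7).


For each x in F_7, count y with y^2 = x^3 + 2 x + 4 mod 7:
  x = 0: RHS = 4, y in [2, 5]  -> 2 point(s)
  x = 1: RHS = 0, y in [0]  -> 1 point(s)
  x = 2: RHS = 2, y in [3, 4]  -> 2 point(s)
  x = 3: RHS = 2, y in [3, 4]  -> 2 point(s)
  x = 6: RHS = 1, y in [1, 6]  -> 2 point(s)
Affine points: 9. Add the point at infinity: total = 10.

#E(F_7) = 10


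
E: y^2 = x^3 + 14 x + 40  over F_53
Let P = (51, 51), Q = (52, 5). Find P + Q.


P != Q, so use the chord formula.
s = (y2 - y1) / (x2 - x1) = (7) / (1) mod 53 = 7
x3 = s^2 - x1 - x2 mod 53 = 7^2 - 51 - 52 = 52
y3 = s (x1 - x3) - y1 mod 53 = 7 * (51 - 52) - 51 = 48

P + Q = (52, 48)


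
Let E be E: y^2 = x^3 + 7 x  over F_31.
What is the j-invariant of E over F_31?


Delta = -16(4 a^3 + 27 b^2) mod 31 = 27
-1728 * (4 a)^3 = -1728 * (4*7)^3 mod 31 = 1
j = 1 * 27^(-1) mod 31 = 23

j = 23 (mod 31)


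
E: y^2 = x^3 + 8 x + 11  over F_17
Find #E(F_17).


For each x in F_17, count y with y^2 = x^3 + 8 x + 11 mod 17:
  x = 2: RHS = 1, y in [1, 16]  -> 2 point(s)
  x = 7: RHS = 2, y in [6, 11]  -> 2 point(s)
  x = 8: RHS = 9, y in [3, 14]  -> 2 point(s)
  x = 9: RHS = 13, y in [8, 9]  -> 2 point(s)
  x = 11: RHS = 2, y in [6, 11]  -> 2 point(s)
  x = 12: RHS = 16, y in [4, 13]  -> 2 point(s)
  x = 13: RHS = 0, y in [0]  -> 1 point(s)
  x = 15: RHS = 4, y in [2, 15]  -> 2 point(s)
  x = 16: RHS = 2, y in [6, 11]  -> 2 point(s)
Affine points: 17. Add the point at infinity: total = 18.

#E(F_17) = 18


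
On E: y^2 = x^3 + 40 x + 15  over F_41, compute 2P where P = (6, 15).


Doubling: s = (3 x1^2 + a) / (2 y1)
s = (3*6^2 + 40) / (2*15) mod 41 = 35
x3 = s^2 - 2 x1 mod 41 = 35^2 - 2*6 = 24
y3 = s (x1 - x3) - y1 mod 41 = 35 * (6 - 24) - 15 = 11

2P = (24, 11)


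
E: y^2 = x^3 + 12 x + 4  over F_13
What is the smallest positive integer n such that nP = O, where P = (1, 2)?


Compute successive multiples of P until we hit O:
  1P = (1, 2)
  2P = (8, 1)
  3P = (8, 12)
  4P = (1, 11)
  5P = O

ord(P) = 5


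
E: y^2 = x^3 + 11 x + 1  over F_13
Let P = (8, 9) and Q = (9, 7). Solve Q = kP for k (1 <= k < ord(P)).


Enumerate multiples of P until we hit Q = (9, 7):
  1P = (8, 9)
  2P = (11, 7)
  3P = (6, 7)
  4P = (0, 12)
  5P = (9, 6)
  6P = (5, 8)
  7P = (3, 10)
  8P = (1, 0)
  9P = (3, 3)
  10P = (5, 5)
  11P = (9, 7)
Match found at i = 11.

k = 11


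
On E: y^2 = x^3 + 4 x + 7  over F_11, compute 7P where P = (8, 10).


k = 7 = 111_2 (binary, LSB first: 111)
Double-and-add from P = (8, 10):
  bit 0 = 1: acc = O + (8, 10) = (8, 10)
  bit 1 = 1: acc = (8, 10) + (7, 2) = (5, 3)
  bit 2 = 1: acc = (5, 3) + (1, 10) = (6, 7)

7P = (6, 7)


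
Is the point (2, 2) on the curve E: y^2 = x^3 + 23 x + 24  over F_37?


Check whether y^2 = x^3 + 23 x + 24 (mod 37) for (x, y) = (2, 2).
LHS: y^2 = 2^2 mod 37 = 4
RHS: x^3 + 23 x + 24 = 2^3 + 23*2 + 24 mod 37 = 4
LHS = RHS

Yes, on the curve


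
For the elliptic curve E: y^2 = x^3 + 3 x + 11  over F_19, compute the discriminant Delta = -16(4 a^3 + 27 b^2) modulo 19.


4 a^3 + 27 b^2 = 4*3^3 + 27*11^2 = 108 + 3267 = 3375
Delta = -16 * (3375) = -54000
Delta mod 19 = 17

Delta = 17 (mod 19)


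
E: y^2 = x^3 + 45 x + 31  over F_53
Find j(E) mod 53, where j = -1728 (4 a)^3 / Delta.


Delta = -16(4 a^3 + 27 b^2) mod 53 = 11
-1728 * (4 a)^3 = -1728 * (4*45)^3 mod 53 = 24
j = 24 * 11^(-1) mod 53 = 7

j = 7 (mod 53)


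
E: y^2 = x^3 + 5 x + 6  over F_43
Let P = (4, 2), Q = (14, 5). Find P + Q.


P != Q, so use the chord formula.
s = (y2 - y1) / (x2 - x1) = (3) / (10) mod 43 = 39
x3 = s^2 - x1 - x2 mod 43 = 39^2 - 4 - 14 = 41
y3 = s (x1 - x3) - y1 mod 43 = 39 * (4 - 41) - 2 = 17

P + Q = (41, 17)


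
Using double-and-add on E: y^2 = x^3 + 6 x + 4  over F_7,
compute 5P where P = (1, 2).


k = 5 = 101_2 (binary, LSB first: 101)
Double-and-add from P = (1, 2):
  bit 0 = 1: acc = O + (1, 2) = (1, 2)
  bit 1 = 0: acc unchanged = (1, 2)
  bit 2 = 1: acc = (1, 2) + (4, 6) = (3, 0)

5P = (3, 0)


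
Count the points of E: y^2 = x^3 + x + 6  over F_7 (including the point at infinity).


For each x in F_7, count y with y^2 = x^3 + 1 x + 6 mod 7:
  x = 1: RHS = 1, y in [1, 6]  -> 2 point(s)
  x = 2: RHS = 2, y in [3, 4]  -> 2 point(s)
  x = 3: RHS = 1, y in [1, 6]  -> 2 point(s)
  x = 4: RHS = 4, y in [2, 5]  -> 2 point(s)
  x = 6: RHS = 4, y in [2, 5]  -> 2 point(s)
Affine points: 10. Add the point at infinity: total = 11.

#E(F_7) = 11


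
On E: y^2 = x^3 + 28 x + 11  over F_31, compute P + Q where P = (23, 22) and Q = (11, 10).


P != Q, so use the chord formula.
s = (y2 - y1) / (x2 - x1) = (19) / (19) mod 31 = 1
x3 = s^2 - x1 - x2 mod 31 = 1^2 - 23 - 11 = 29
y3 = s (x1 - x3) - y1 mod 31 = 1 * (23 - 29) - 22 = 3

P + Q = (29, 3)


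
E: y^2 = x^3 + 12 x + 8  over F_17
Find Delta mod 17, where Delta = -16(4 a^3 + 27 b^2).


4 a^3 + 27 b^2 = 4*12^3 + 27*8^2 = 6912 + 1728 = 8640
Delta = -16 * (8640) = -138240
Delta mod 17 = 4

Delta = 4 (mod 17)


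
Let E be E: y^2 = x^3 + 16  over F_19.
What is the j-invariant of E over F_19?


Delta = -16(4 a^3 + 27 b^2) mod 19 = 7
-1728 * (4 a)^3 = -1728 * (4*0)^3 mod 19 = 0
j = 0 * 7^(-1) mod 19 = 0

j = 0 (mod 19)


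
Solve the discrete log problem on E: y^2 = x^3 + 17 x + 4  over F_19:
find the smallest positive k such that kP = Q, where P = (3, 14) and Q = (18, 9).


Enumerate multiples of P until we hit Q = (18, 9):
  1P = (3, 14)
  2P = (5, 10)
  3P = (15, 10)
  4P = (18, 10)
  5P = (18, 9)
Match found at i = 5.

k = 5


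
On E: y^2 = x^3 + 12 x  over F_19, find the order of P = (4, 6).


Compute successive multiples of P until we hit O:
  1P = (4, 6)
  2P = (17, 5)
  3P = (7, 3)
  4P = (9, 18)
  5P = (11, 0)
  6P = (9, 1)
  7P = (7, 16)
  8P = (17, 14)
  ... (continuing to 10P)
  10P = O

ord(P) = 10


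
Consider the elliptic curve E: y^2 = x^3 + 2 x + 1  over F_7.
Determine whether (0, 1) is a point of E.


Check whether y^2 = x^3 + 2 x + 1 (mod 7) for (x, y) = (0, 1).
LHS: y^2 = 1^2 mod 7 = 1
RHS: x^3 + 2 x + 1 = 0^3 + 2*0 + 1 mod 7 = 1
LHS = RHS

Yes, on the curve


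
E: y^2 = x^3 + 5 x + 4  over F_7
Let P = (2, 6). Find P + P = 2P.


Doubling: s = (3 x1^2 + a) / (2 y1)
s = (3*2^2 + 5) / (2*6) mod 7 = 2
x3 = s^2 - 2 x1 mod 7 = 2^2 - 2*2 = 0
y3 = s (x1 - x3) - y1 mod 7 = 2 * (2 - 0) - 6 = 5

2P = (0, 5)


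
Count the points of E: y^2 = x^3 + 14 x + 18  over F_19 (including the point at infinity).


For each x in F_19, count y with y^2 = x^3 + 14 x + 18 mod 19:
  x = 2: RHS = 16, y in [4, 15]  -> 2 point(s)
  x = 3: RHS = 11, y in [7, 12]  -> 2 point(s)
  x = 4: RHS = 5, y in [9, 10]  -> 2 point(s)
  x = 5: RHS = 4, y in [2, 17]  -> 2 point(s)
  x = 16: RHS = 6, y in [5, 14]  -> 2 point(s)
  x = 17: RHS = 1, y in [1, 18]  -> 2 point(s)
Affine points: 12. Add the point at infinity: total = 13.

#E(F_19) = 13


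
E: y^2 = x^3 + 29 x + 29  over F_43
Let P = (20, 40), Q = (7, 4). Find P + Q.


P != Q, so use the chord formula.
s = (y2 - y1) / (x2 - x1) = (7) / (30) mod 43 = 16
x3 = s^2 - x1 - x2 mod 43 = 16^2 - 20 - 7 = 14
y3 = s (x1 - x3) - y1 mod 43 = 16 * (20 - 14) - 40 = 13

P + Q = (14, 13)


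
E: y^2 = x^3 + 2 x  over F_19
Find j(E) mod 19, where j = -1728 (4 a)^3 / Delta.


Delta = -16(4 a^3 + 27 b^2) mod 19 = 1
-1728 * (4 a)^3 = -1728 * (4*2)^3 mod 19 = 18
j = 18 * 1^(-1) mod 19 = 18

j = 18 (mod 19)


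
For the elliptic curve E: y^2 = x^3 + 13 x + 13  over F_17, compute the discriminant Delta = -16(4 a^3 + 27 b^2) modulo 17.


4 a^3 + 27 b^2 = 4*13^3 + 27*13^2 = 8788 + 4563 = 13351
Delta = -16 * (13351) = -213616
Delta mod 17 = 6

Delta = 6 (mod 17)


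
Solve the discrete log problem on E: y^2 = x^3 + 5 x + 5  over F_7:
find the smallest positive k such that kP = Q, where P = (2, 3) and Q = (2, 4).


Enumerate multiples of P until we hit Q = (2, 4):
  1P = (2, 3)
  2P = (5, 6)
  3P = (1, 5)
  4P = (1, 2)
  5P = (5, 1)
  6P = (2, 4)
Match found at i = 6.

k = 6


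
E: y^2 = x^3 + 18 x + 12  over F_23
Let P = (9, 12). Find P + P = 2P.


Doubling: s = (3 x1^2 + a) / (2 y1)
s = (3*9^2 + 18) / (2*12) mod 23 = 8
x3 = s^2 - 2 x1 mod 23 = 8^2 - 2*9 = 0
y3 = s (x1 - x3) - y1 mod 23 = 8 * (9 - 0) - 12 = 14

2P = (0, 14)
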